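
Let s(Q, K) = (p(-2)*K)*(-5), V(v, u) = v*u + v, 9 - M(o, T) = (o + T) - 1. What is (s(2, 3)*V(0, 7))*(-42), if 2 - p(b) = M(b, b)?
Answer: 0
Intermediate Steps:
M(o, T) = 10 - T - o (M(o, T) = 9 - ((o + T) - 1) = 9 - ((T + o) - 1) = 9 - (-1 + T + o) = 9 + (1 - T - o) = 10 - T - o)
p(b) = -8 + 2*b (p(b) = 2 - (10 - b - b) = 2 - (10 - 2*b) = 2 + (-10 + 2*b) = -8 + 2*b)
V(v, u) = v + u*v (V(v, u) = u*v + v = v + u*v)
s(Q, K) = 60*K (s(Q, K) = ((-8 + 2*(-2))*K)*(-5) = ((-8 - 4)*K)*(-5) = -12*K*(-5) = 60*K)
(s(2, 3)*V(0, 7))*(-42) = ((60*3)*(0*(1 + 7)))*(-42) = (180*(0*8))*(-42) = (180*0)*(-42) = 0*(-42) = 0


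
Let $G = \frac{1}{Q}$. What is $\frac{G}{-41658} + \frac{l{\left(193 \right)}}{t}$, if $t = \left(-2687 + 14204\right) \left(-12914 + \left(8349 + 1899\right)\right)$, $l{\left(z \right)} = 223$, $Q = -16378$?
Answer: $- \frac{25352759855}{3491463803026188} \approx -7.2614 \cdot 10^{-6}$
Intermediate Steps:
$G = - \frac{1}{16378}$ ($G = \frac{1}{-16378} = - \frac{1}{16378} \approx -6.1058 \cdot 10^{-5}$)
$t = -30704322$ ($t = 11517 \left(-12914 + 10248\right) = 11517 \left(-2666\right) = -30704322$)
$\frac{G}{-41658} + \frac{l{\left(193 \right)}}{t} = - \frac{1}{16378 \left(-41658\right)} + \frac{223}{-30704322} = \left(- \frac{1}{16378}\right) \left(- \frac{1}{41658}\right) + 223 \left(- \frac{1}{30704322}\right) = \frac{1}{682274724} - \frac{223}{30704322} = - \frac{25352759855}{3491463803026188}$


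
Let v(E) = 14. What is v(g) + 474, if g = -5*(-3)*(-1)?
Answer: 488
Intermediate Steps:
g = -15 (g = 15*(-1) = -15)
v(g) + 474 = 14 + 474 = 488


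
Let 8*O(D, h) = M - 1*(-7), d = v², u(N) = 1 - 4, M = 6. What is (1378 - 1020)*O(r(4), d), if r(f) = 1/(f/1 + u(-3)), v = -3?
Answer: 2327/4 ≈ 581.75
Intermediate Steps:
u(N) = -3
r(f) = 1/(-3 + f) (r(f) = 1/(f/1 - 3) = 1/(f*1 - 3) = 1/(f - 3) = 1/(-3 + f))
d = 9 (d = (-3)² = 9)
O(D, h) = 13/8 (O(D, h) = (6 - 1*(-7))/8 = (6 + 7)/8 = (⅛)*13 = 13/8)
(1378 - 1020)*O(r(4), d) = (1378 - 1020)*(13/8) = 358*(13/8) = 2327/4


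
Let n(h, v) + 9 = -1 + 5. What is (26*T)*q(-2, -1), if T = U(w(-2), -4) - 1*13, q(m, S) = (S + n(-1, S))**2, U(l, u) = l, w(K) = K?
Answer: -14040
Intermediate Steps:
n(h, v) = -5 (n(h, v) = -9 + (-1 + 5) = -9 + 4 = -5)
q(m, S) = (-5 + S)**2 (q(m, S) = (S - 5)**2 = (-5 + S)**2)
T = -15 (T = -2 - 1*13 = -2 - 13 = -15)
(26*T)*q(-2, -1) = (26*(-15))*(-5 - 1)**2 = -390*(-6)**2 = -390*36 = -14040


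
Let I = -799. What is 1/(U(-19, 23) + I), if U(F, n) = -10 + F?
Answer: -1/828 ≈ -0.0012077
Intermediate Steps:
1/(U(-19, 23) + I) = 1/((-10 - 19) - 799) = 1/(-29 - 799) = 1/(-828) = -1/828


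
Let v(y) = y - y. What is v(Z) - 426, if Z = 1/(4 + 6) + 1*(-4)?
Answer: -426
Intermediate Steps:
Z = -39/10 (Z = 1/10 - 4 = -39/10 ≈ -3.9000)
v(y) = 0
v(Z) - 426 = 0 - 426 = -426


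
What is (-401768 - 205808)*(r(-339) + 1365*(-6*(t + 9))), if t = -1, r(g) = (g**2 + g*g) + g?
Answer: -99632135208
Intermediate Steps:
r(g) = g + 2*g**2 (r(g) = (g**2 + g**2) + g = 2*g**2 + g = g + 2*g**2)
(-401768 - 205808)*(r(-339) + 1365*(-6*(t + 9))) = (-401768 - 205808)*(-339*(1 + 2*(-339)) + 1365*(-6*(-1 + 9))) = -607576*(-339*(1 - 678) + 1365*(-6*8)) = -607576*(-339*(-677) + 1365*(-48)) = -607576*(229503 - 65520) = -607576*163983 = -99632135208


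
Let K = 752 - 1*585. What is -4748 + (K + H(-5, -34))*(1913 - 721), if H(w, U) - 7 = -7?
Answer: 194316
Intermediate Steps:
H(w, U) = 0 (H(w, U) = 7 - 7 = 0)
K = 167 (K = 752 - 585 = 167)
-4748 + (K + H(-5, -34))*(1913 - 721) = -4748 + (167 + 0)*(1913 - 721) = -4748 + 167*1192 = -4748 + 199064 = 194316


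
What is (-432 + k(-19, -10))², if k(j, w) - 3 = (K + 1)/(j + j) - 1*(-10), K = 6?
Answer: 253733041/1444 ≈ 1.7572e+5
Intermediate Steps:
k(j, w) = 13 + 7/(2*j) (k(j, w) = 3 + ((6 + 1)/(j + j) - 1*(-10)) = 3 + (7/((2*j)) + 10) = 3 + (7*(1/(2*j)) + 10) = 3 + (7/(2*j) + 10) = 3 + (10 + 7/(2*j)) = 13 + 7/(2*j))
(-432 + k(-19, -10))² = (-432 + (13 + (7/2)/(-19)))² = (-432 + (13 + (7/2)*(-1/19)))² = (-432 + (13 - 7/38))² = (-432 + 487/38)² = (-15929/38)² = 253733041/1444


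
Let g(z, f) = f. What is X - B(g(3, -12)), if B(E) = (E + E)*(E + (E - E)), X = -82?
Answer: -370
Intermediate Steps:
B(E) = 2*E² (B(E) = (2*E)*(E + 0) = (2*E)*E = 2*E²)
X - B(g(3, -12)) = -82 - 2*(-12)² = -82 - 2*144 = -82 - 1*288 = -82 - 288 = -370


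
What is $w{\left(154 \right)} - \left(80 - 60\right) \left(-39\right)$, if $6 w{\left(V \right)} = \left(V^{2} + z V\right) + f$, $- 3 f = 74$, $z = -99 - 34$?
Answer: $\frac{11834}{9} \approx 1314.9$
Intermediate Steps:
$z = -133$ ($z = -99 - 34 = -133$)
$f = - \frac{74}{3}$ ($f = \left(- \frac{1}{3}\right) 74 = - \frac{74}{3} \approx -24.667$)
$w{\left(V \right)} = - \frac{37}{9} - \frac{133 V}{6} + \frac{V^{2}}{6}$ ($w{\left(V \right)} = \frac{\left(V^{2} - 133 V\right) - \frac{74}{3}}{6} = \frac{- \frac{74}{3} + V^{2} - 133 V}{6} = - \frac{37}{9} - \frac{133 V}{6} + \frac{V^{2}}{6}$)
$w{\left(154 \right)} - \left(80 - 60\right) \left(-39\right) = \left(- \frac{37}{9} - \frac{10241}{3} + \frac{154^{2}}{6}\right) - \left(80 - 60\right) \left(-39\right) = \left(- \frac{37}{9} - \frac{10241}{3} + \frac{1}{6} \cdot 23716\right) - 20 \left(-39\right) = \left(- \frac{37}{9} - \frac{10241}{3} + \frac{11858}{3}\right) - -780 = \frac{4814}{9} + 780 = \frac{11834}{9}$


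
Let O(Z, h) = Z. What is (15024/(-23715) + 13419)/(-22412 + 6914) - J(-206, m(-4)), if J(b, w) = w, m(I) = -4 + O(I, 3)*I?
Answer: -1576212467/122511690 ≈ -12.866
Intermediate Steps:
m(I) = -4 + I**2 (m(I) = -4 + I*I = -4 + I**2)
(15024/(-23715) + 13419)/(-22412 + 6914) - J(-206, m(-4)) = (15024/(-23715) + 13419)/(-22412 + 6914) - (-4 + (-4)**2) = (15024*(-1/23715) + 13419)/(-15498) - (-4 + 16) = (-5008/7905 + 13419)*(-1/15498) - 1*12 = (106072187/7905)*(-1/15498) - 12 = -106072187/122511690 - 12 = -1576212467/122511690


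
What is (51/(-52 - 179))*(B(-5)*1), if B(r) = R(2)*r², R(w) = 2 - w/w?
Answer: -425/77 ≈ -5.5195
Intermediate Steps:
R(w) = 1 (R(w) = 2 - 1*1 = 2 - 1 = 1)
B(r) = r² (B(r) = 1*r² = r²)
(51/(-52 - 179))*(B(-5)*1) = (51/(-52 - 179))*((-5)²*1) = (51/(-231))*(25*1) = -1/231*51*25 = -17/77*25 = -425/77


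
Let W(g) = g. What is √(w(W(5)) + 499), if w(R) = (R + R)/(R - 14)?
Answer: √4481/3 ≈ 22.313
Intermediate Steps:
w(R) = 2*R/(-14 + R) (w(R) = (2*R)/(-14 + R) = 2*R/(-14 + R))
√(w(W(5)) + 499) = √(2*5/(-14 + 5) + 499) = √(2*5/(-9) + 499) = √(2*5*(-⅑) + 499) = √(-10/9 + 499) = √(4481/9) = √4481/3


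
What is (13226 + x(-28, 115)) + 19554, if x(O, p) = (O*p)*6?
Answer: 13460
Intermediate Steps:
x(O, p) = 6*O*p
(13226 + x(-28, 115)) + 19554 = (13226 + 6*(-28)*115) + 19554 = (13226 - 19320) + 19554 = -6094 + 19554 = 13460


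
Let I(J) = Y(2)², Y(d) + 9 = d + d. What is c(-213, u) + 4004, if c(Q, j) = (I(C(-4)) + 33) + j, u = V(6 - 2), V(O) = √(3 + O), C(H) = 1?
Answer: 4062 + √7 ≈ 4064.6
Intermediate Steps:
Y(d) = -9 + 2*d (Y(d) = -9 + (d + d) = -9 + 2*d)
I(J) = 25 (I(J) = (-9 + 2*2)² = (-9 + 4)² = (-5)² = 25)
u = √7 (u = √(3 + (6 - 2)) = √(3 + 4) = √7 ≈ 2.6458)
c(Q, j) = 58 + j (c(Q, j) = (25 + 33) + j = 58 + j)
c(-213, u) + 4004 = (58 + √7) + 4004 = 4062 + √7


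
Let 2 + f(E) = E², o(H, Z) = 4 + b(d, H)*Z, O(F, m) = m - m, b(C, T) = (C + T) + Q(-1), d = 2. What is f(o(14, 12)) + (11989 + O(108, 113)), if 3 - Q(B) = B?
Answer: 71523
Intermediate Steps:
Q(B) = 3 - B
b(C, T) = 4 + C + T (b(C, T) = (C + T) + (3 - 1*(-1)) = (C + T) + (3 + 1) = (C + T) + 4 = 4 + C + T)
O(F, m) = 0
o(H, Z) = 4 + Z*(6 + H) (o(H, Z) = 4 + (4 + 2 + H)*Z = 4 + (6 + H)*Z = 4 + Z*(6 + H))
f(E) = -2 + E²
f(o(14, 12)) + (11989 + O(108, 113)) = (-2 + (4 + 12*(6 + 14))²) + (11989 + 0) = (-2 + (4 + 12*20)²) + 11989 = (-2 + (4 + 240)²) + 11989 = (-2 + 244²) + 11989 = (-2 + 59536) + 11989 = 59534 + 11989 = 71523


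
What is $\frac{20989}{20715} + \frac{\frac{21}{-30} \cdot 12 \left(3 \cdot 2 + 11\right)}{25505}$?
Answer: $\frac{532366343}{528336075} \approx 1.0076$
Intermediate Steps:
$\frac{20989}{20715} + \frac{\frac{21}{-30} \cdot 12 \left(3 \cdot 2 + 11\right)}{25505} = 20989 \cdot \frac{1}{20715} + 21 \left(- \frac{1}{30}\right) 12 \left(6 + 11\right) \frac{1}{25505} = \frac{20989}{20715} + - \frac{7 \cdot 12 \cdot 17}{10} \cdot \frac{1}{25505} = \frac{20989}{20715} + \left(- \frac{7}{10}\right) 204 \cdot \frac{1}{25505} = \frac{20989}{20715} - \frac{714}{127525} = \frac{532366343}{528336075}$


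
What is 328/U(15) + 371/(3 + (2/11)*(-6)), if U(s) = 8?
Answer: 706/3 ≈ 235.33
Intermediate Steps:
328/U(15) + 371/(3 + (2/11)*(-6)) = 328/8 + 371/(3 + (2/11)*(-6)) = 328*(⅛) + 371/(3 + (2*(1/11))*(-6)) = 41 + 371/(3 + (2/11)*(-6)) = 41 + 371/(3 - 12/11) = 41 + 371/(21/11) = 41 + 371*(11/21) = 41 + 583/3 = 706/3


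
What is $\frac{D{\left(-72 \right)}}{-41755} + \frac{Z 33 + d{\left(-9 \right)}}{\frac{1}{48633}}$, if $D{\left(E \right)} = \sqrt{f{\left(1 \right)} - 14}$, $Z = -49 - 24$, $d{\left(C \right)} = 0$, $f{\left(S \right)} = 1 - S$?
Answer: $-117156897 - \frac{i \sqrt{14}}{41755} \approx -1.1716 \cdot 10^{8} - 8.961 \cdot 10^{-5} i$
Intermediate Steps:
$Z = -73$
$D{\left(E \right)} = i \sqrt{14}$ ($D{\left(E \right)} = \sqrt{\left(1 - 1\right) - 14} = \sqrt{0 - 14} = \sqrt{-14} = i \sqrt{14}$)
$\frac{D{\left(-72 \right)}}{-41755} + \frac{Z 33 + d{\left(-9 \right)}}{\frac{1}{48633}} = \frac{i \sqrt{14}}{-41755} + \frac{\left(-73\right) 33 + 0}{\frac{1}{48633}} = i \sqrt{14} \left(- \frac{1}{41755}\right) + \left(-2409 + 0\right) \frac{1}{\frac{1}{48633}} = - \frac{i \sqrt{14}}{41755} - 117156897 = -117156897 - \frac{i \sqrt{14}}{41755}$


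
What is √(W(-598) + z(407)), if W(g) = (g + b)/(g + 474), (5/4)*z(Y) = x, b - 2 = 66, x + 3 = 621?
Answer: √47922590/310 ≈ 22.331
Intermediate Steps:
x = 618 (x = -3 + 621 = 618)
b = 68 (b = 2 + 66 = 68)
z(Y) = 2472/5 (z(Y) = (⅘)*618 = 2472/5)
W(g) = (68 + g)/(474 + g) (W(g) = (g + 68)/(g + 474) = (68 + g)/(474 + g))
√(W(-598) + z(407)) = √((68 - 598)/(474 - 598) + 2472/5) = √(-530/(-124) + 2472/5) = √(-1/124*(-530) + 2472/5) = √(265/62 + 2472/5) = √(154589/310) = √47922590/310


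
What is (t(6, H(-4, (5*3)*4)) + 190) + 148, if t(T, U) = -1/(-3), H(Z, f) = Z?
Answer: 1015/3 ≈ 338.33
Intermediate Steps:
t(T, U) = ⅓ (t(T, U) = -1*(-⅓) = ⅓)
(t(6, H(-4, (5*3)*4)) + 190) + 148 = (⅓ + 190) + 148 = 571/3 + 148 = 1015/3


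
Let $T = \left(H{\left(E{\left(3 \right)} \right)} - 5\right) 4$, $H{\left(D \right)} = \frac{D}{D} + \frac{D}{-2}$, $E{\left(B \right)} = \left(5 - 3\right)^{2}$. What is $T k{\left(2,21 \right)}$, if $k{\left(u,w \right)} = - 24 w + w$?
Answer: $11592$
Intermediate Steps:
$E{\left(B \right)} = 4$ ($E{\left(B \right)} = 2^{2} = 4$)
$k{\left(u,w \right)} = - 23 w$
$H{\left(D \right)} = 1 - \frac{D}{2}$ ($H{\left(D \right)} = 1 + D \left(- \frac{1}{2}\right) = 1 - \frac{D}{2}$)
$T = -24$ ($T = \left(\left(1 - 2\right) - 5\right) 4 = \left(-1 - 5\right) 4 = \left(-6\right) 4 = -24$)
$T k{\left(2,21 \right)} = - 24 \left(\left(-23\right) 21\right) = \left(-24\right) \left(-483\right) = 11592$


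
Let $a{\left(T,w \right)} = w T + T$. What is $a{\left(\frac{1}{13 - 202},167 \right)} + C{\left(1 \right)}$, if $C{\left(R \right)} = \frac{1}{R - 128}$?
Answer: $- \frac{1025}{1143} \approx -0.89676$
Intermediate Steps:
$a{\left(T,w \right)} = T + T w$ ($a{\left(T,w \right)} = T w + T = T + T w$)
$C{\left(R \right)} = \frac{1}{-128 + R}$
$a{\left(\frac{1}{13 - 202},167 \right)} + C{\left(1 \right)} = \frac{1 + 167}{13 - 202} + \frac{1}{-128 + 1} = \frac{1}{13 - 202} \cdot 168 + \frac{1}{-127} = \frac{1}{13 - 202} \cdot 168 - \frac{1}{127} = \frac{1}{-189} \cdot 168 - \frac{1}{127} = \left(- \frac{1}{189}\right) 168 - \frac{1}{127} = - \frac{8}{9} - \frac{1}{127} = - \frac{1025}{1143}$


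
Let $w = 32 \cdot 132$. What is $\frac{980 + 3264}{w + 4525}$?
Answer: $\frac{4244}{8749} \approx 0.48508$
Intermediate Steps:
$w = 4224$
$\frac{980 + 3264}{w + 4525} = \frac{980 + 3264}{4224 + 4525} = \frac{4244}{8749}$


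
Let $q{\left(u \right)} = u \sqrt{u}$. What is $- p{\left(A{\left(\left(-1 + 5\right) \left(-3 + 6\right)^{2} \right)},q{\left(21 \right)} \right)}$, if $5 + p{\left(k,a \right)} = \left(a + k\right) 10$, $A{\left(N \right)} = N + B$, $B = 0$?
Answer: $-355 - 210 \sqrt{21} \approx -1317.3$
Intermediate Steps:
$A{\left(N \right)} = N$ ($A{\left(N \right)} = N + 0 = N$)
$q{\left(u \right)} = u^{\frac{3}{2}}$
$p{\left(k,a \right)} = -5 + 10 a + 10 k$ ($p{\left(k,a \right)} = -5 + \left(a + k\right) 10 = -5 + \left(10 a + 10 k\right) = -5 + 10 a + 10 k$)
$- p{\left(A{\left(\left(-1 + 5\right) \left(-3 + 6\right)^{2} \right)},q{\left(21 \right)} \right)} = - (-5 + 10 \cdot 21^{\frac{3}{2}} + 10 \left(-1 + 5\right) \left(-3 + 6\right)^{2}) = - (-5 + 10 \cdot 21 \sqrt{21} + 10 \cdot 4 \cdot 3^{2}) = - (-5 + 210 \sqrt{21} + 10 \cdot 4 \cdot 9) = - (-5 + 210 \sqrt{21} + 10 \cdot 36) = - (-5 + 210 \sqrt{21} + 360) = - (355 + 210 \sqrt{21}) = -355 - 210 \sqrt{21}$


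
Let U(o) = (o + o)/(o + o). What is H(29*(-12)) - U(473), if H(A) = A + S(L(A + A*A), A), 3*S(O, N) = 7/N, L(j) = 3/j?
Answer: -364363/1044 ≈ -349.01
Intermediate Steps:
U(o) = 1 (U(o) = (2*o)/((2*o)) = (2*o)*(1/(2*o)) = 1)
S(O, N) = 7/(3*N) (S(O, N) = (7/N)/3 = 7/(3*N))
H(A) = A + 7/(3*A)
H(29*(-12)) - U(473) = (29*(-12) + 7/(3*((29*(-12))))) - 1*1 = (-348 + (7/3)/(-348)) - 1 = (-348 + (7/3)*(-1/348)) - 1 = (-348 - 7/1044) - 1 = -363319/1044 - 1 = -364363/1044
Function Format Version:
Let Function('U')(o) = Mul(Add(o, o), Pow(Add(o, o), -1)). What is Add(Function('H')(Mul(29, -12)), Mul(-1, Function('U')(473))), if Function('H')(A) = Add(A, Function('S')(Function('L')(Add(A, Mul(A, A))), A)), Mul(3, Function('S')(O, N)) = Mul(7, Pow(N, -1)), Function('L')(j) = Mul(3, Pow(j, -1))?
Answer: Rational(-364363, 1044) ≈ -349.01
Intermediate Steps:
Function('U')(o) = 1 (Function('U')(o) = Mul(Mul(2, o), Pow(Mul(2, o), -1)) = Mul(Mul(2, o), Mul(Rational(1, 2), Pow(o, -1))) = 1)
Function('S')(O, N) = Mul(Rational(7, 3), Pow(N, -1)) (Function('S')(O, N) = Mul(Rational(1, 3), Mul(7, Pow(N, -1))) = Mul(Rational(7, 3), Pow(N, -1)))
Function('H')(A) = Add(A, Mul(Rational(7, 3), Pow(A, -1)))
Add(Function('H')(Mul(29, -12)), Mul(-1, Function('U')(473))) = Add(Add(Mul(29, -12), Mul(Rational(7, 3), Pow(Mul(29, -12), -1))), Mul(-1, 1)) = Add(Add(-348, Mul(Rational(7, 3), Pow(-348, -1))), -1) = Add(Add(-348, Mul(Rational(7, 3), Rational(-1, 348))), -1) = Add(Add(-348, Rational(-7, 1044)), -1) = Add(Rational(-363319, 1044), -1) = Rational(-364363, 1044)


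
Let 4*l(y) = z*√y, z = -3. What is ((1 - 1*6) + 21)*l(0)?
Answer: 0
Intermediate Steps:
l(y) = -3*√y/4 (l(y) = (-3*√y)/4 = -3*√y/4)
((1 - 1*6) + 21)*l(0) = ((1 - 1*6) + 21)*(-3*√0/4) = ((1 - 6) + 21)*(-¾*0) = (-5 + 21)*0 = 16*0 = 0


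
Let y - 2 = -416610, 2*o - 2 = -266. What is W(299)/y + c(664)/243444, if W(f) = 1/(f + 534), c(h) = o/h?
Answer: -478856209/584343918206944 ≈ -8.1948e-7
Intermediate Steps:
o = -132 (o = 1 + (1/2)*(-266) = 1 - 133 = -132)
c(h) = -132/h
W(f) = 1/(534 + f)
y = -416608 (y = 2 - 416610 = -416608)
W(299)/y + c(664)/243444 = 1/((534 + 299)*(-416608)) - 132/664/243444 = -1/416608/833 - 132*1/664*(1/243444) = (1/833)*(-1/416608) - 33/166*1/243444 = -1/347034464 - 11/13470568 = -478856209/584343918206944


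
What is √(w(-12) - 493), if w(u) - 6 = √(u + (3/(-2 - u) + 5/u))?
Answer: √(-438300 + 30*I*√10905)/30 ≈ 0.078867 + 22.068*I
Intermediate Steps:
w(u) = 6 + √(u + 3/(-2 - u) + 5/u) (w(u) = 6 + √(u + (3/(-2 - u) + 5/u)) = 6 + √(u + 3/(-2 - u) + 5/u))
√(w(-12) - 493) = √((6 + √((10 + 2*(-12) + (-12)²*(2 - 12))/((-12)*(2 - 12)))) - 493) = √((6 + √(-1/12*(10 - 24 + 144*(-10))/(-10))) - 493) = √((6 + √(-1/12*(-⅒)*(10 - 24 - 1440))) - 493) = √((6 + √(-1/12*(-⅒)*(-1454))) - 493) = √((6 + √(-727/60)) - 493) = √((6 + I*√10905/30) - 493) = √(-487 + I*√10905/30)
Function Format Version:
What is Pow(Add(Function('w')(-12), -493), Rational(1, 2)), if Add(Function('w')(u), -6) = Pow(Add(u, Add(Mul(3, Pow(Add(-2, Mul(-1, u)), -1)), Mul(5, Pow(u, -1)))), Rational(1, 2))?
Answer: Mul(Rational(1, 30), Pow(Add(-438300, Mul(30, I, Pow(10905, Rational(1, 2)))), Rational(1, 2))) ≈ Add(0.078867, Mul(22.068, I))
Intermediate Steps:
Function('w')(u) = Add(6, Pow(Add(u, Mul(3, Pow(Add(-2, Mul(-1, u)), -1)), Mul(5, Pow(u, -1))), Rational(1, 2))) (Function('w')(u) = Add(6, Pow(Add(u, Add(Mul(3, Pow(Add(-2, Mul(-1, u)), -1)), Mul(5, Pow(u, -1)))), Rational(1, 2))) = Add(6, Pow(Add(u, Mul(3, Pow(Add(-2, Mul(-1, u)), -1)), Mul(5, Pow(u, -1))), Rational(1, 2))))
Pow(Add(Function('w')(-12), -493), Rational(1, 2)) = Pow(Add(Add(6, Pow(Mul(Pow(-12, -1), Pow(Add(2, -12), -1), Add(10, Mul(2, -12), Mul(Pow(-12, 2), Add(2, -12)))), Rational(1, 2))), -493), Rational(1, 2)) = Pow(Add(Add(6, Pow(Mul(Rational(-1, 12), Pow(-10, -1), Add(10, -24, Mul(144, -10))), Rational(1, 2))), -493), Rational(1, 2)) = Pow(Add(Add(6, Pow(Mul(Rational(-1, 12), Rational(-1, 10), Add(10, -24, -1440)), Rational(1, 2))), -493), Rational(1, 2)) = Pow(Add(Add(6, Pow(Mul(Rational(-1, 12), Rational(-1, 10), -1454), Rational(1, 2))), -493), Rational(1, 2)) = Pow(Add(Add(6, Pow(Rational(-727, 60), Rational(1, 2))), -493), Rational(1, 2)) = Pow(Add(Add(6, Mul(Rational(1, 30), I, Pow(10905, Rational(1, 2)))), -493), Rational(1, 2)) = Pow(Add(-487, Mul(Rational(1, 30), I, Pow(10905, Rational(1, 2)))), Rational(1, 2))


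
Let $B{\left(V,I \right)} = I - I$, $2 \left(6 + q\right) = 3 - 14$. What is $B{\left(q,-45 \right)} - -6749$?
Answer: $6749$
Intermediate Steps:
$q = - \frac{23}{2}$ ($q = -6 + \frac{3 - 14}{2} = -6 + \frac{1}{2} \left(-11\right) = -6 - \frac{11}{2} = - \frac{23}{2} \approx -11.5$)
$B{\left(V,I \right)} = 0$
$B{\left(q,-45 \right)} - -6749 = 0 - -6749 = 0 + 6749 = 6749$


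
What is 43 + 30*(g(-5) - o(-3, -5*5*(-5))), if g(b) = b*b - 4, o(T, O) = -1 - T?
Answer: 613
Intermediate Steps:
g(b) = -4 + b² (g(b) = b² - 4 = -4 + b²)
43 + 30*(g(-5) - o(-3, -5*5*(-5))) = 43 + 30*((-4 + (-5)²) - (-1 - 1*(-3))) = 43 + 30*((-4 + 25) - (-1 + 3)) = 43 + 30*(21 - 1*2) = 43 + 30*(21 - 2) = 43 + 30*19 = 43 + 570 = 613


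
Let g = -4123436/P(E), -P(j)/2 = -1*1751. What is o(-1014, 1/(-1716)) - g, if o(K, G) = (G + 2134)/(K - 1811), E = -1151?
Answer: 9988178286407/8488322700 ≈ 1176.7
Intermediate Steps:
o(K, G) = (2134 + G)/(-1811 + K)
P(j) = 3502 (P(j) = -(-2)*1751 = -2*(-1751) = 3502)
g = -2061718/1751 (g = -4123436/3502 = -4123436*1/3502 = -2061718/1751 ≈ -1177.5)
o(-1014, 1/(-1716)) - g = (2134 + 1/(-1716))/(-1811 - 1014) - 1*(-2061718/1751) = (2134 - 1/1716)/(-2825) + 2061718/1751 = -1/2825*3661943/1716 + 2061718/1751 = -3661943/4847700 + 2061718/1751 = 9988178286407/8488322700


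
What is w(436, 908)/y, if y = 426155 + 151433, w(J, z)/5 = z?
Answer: 1135/144397 ≈ 0.0078603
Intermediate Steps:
w(J, z) = 5*z
y = 577588
w(436, 908)/y = (5*908)/577588 = 4540*(1/577588) = 1135/144397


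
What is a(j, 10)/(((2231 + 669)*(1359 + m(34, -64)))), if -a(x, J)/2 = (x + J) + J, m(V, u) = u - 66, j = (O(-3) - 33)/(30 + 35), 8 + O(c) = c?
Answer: -628/57916625 ≈ -1.0843e-5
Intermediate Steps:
O(c) = -8 + c
j = -44/65 (j = ((-8 - 3) - 33)/(30 + 35) = (-11 - 33)/65 = -44*1/65 = -44/65 ≈ -0.67692)
m(V, u) = -66 + u
a(x, J) = -4*J - 2*x (a(x, J) = -2*((x + J) + J) = -2*((J + x) + J) = -2*(x + 2*J) = -4*J - 2*x)
a(j, 10)/(((2231 + 669)*(1359 + m(34, -64)))) = (-4*10 - 2*(-44/65))/(((2231 + 669)*(1359 + (-66 - 64)))) = (-40 + 88/65)/((2900*(1359 - 130))) = -2512/(65*(2900*1229)) = -2512/65/3564100 = -2512/65*1/3564100 = -628/57916625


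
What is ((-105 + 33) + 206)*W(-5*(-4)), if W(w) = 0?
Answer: 0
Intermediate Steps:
((-105 + 33) + 206)*W(-5*(-4)) = ((-105 + 33) + 206)*0 = (-72 + 206)*0 = 134*0 = 0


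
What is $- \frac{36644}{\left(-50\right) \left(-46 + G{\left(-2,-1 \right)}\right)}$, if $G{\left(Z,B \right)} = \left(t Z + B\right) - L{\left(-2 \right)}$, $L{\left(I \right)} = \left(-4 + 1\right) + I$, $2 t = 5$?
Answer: $- \frac{18322}{1175} \approx -15.593$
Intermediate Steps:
$t = \frac{5}{2}$ ($t = \frac{1}{2} \cdot 5 = \frac{5}{2} \approx 2.5$)
$L{\left(I \right)} = -3 + I$
$G{\left(Z,B \right)} = 5 + B + \frac{5 Z}{2}$ ($G{\left(Z,B \right)} = \left(\frac{5 Z}{2} + B\right) - \left(-3 - 2\right) = \left(B + \frac{5 Z}{2}\right) - -5 = \left(B + \frac{5 Z}{2}\right) + 5 = 5 + B + \frac{5 Z}{2}$)
$- \frac{36644}{\left(-50\right) \left(-46 + G{\left(-2,-1 \right)}\right)} = - \frac{36644}{\left(-50\right) \left(-46 + \left(5 - 1 + \frac{5}{2} \left(-2\right)\right)\right)} = - \frac{36644}{\left(-50\right) \left(-46 - 1\right)} = - \frac{36644}{\left(-50\right) \left(-47\right)} = - \frac{36644}{2350} = \left(-36644\right) \frac{1}{2350} = - \frac{18322}{1175}$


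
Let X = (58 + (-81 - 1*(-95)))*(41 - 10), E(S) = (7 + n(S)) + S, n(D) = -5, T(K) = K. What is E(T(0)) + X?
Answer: 2234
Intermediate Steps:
E(S) = 2 + S (E(S) = (7 - 5) + S = 2 + S)
X = 2232 (X = (58 + (-81 + 95))*31 = (58 + 14)*31 = 72*31 = 2232)
E(T(0)) + X = (2 + 0) + 2232 = 2 + 2232 = 2234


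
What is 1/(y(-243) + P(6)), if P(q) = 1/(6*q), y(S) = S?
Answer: -36/8747 ≈ -0.0041157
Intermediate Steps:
P(q) = 1/(6*q)
1/(y(-243) + P(6)) = 1/(-243 + (⅙)/6) = 1/(-243 + (⅙)*(⅙)) = 1/(-243 + 1/36) = 1/(-8747/36) = -36/8747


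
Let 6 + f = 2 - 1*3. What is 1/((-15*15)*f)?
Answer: 1/1575 ≈ 0.00063492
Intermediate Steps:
f = -7 (f = -6 + (2 - 1*3) = -6 + (2 - 3) = -6 - 1 = -7)
1/((-15*15)*f) = 1/(-15*15*(-7)) = 1/(-225*(-7)) = 1/1575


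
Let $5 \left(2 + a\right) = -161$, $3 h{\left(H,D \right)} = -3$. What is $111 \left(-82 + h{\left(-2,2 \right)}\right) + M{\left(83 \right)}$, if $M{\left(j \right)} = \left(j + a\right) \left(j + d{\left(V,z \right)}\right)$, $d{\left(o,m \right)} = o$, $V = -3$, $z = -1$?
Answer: $-5309$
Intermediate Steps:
$h{\left(H,D \right)} = -1$ ($h{\left(H,D \right)} = \frac{1}{3} \left(-3\right) = -1$)
$a = - \frac{171}{5}$ ($a = -2 + \frac{1}{5} \left(-161\right) = -2 - \frac{161}{5} = - \frac{171}{5} \approx -34.2$)
$M{\left(j \right)} = \left(-3 + j\right) \left(- \frac{171}{5} + j\right)$ ($M{\left(j \right)} = \left(j - \frac{171}{5}\right) \left(j - 3\right) = \left(- \frac{171}{5} + j\right) \left(-3 + j\right) = \left(-3 + j\right) \left(- \frac{171}{5} + j\right)$)
$111 \left(-82 + h{\left(-2,2 \right)}\right) + M{\left(83 \right)} = 111 \left(-82 - 1\right) + \left(\frac{513}{5} + 83^{2} - \frac{15438}{5}\right) = 111 \left(-83\right) + \left(\frac{513}{5} + 6889 - \frac{15438}{5}\right) = -9213 + 3904 = -5309$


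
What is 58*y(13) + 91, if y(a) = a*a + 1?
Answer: 9951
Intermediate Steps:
y(a) = 1 + a² (y(a) = a² + 1 = 1 + a²)
58*y(13) + 91 = 58*(1 + 13²) + 91 = 58*(1 + 169) + 91 = 58*170 + 91 = 9860 + 91 = 9951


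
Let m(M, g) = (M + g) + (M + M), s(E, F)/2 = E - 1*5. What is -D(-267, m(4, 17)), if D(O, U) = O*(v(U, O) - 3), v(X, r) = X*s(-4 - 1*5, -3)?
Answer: -217605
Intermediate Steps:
s(E, F) = -10 + 2*E (s(E, F) = 2*(E - 1*5) = 2*(E - 5) = 2*(-5 + E) = -10 + 2*E)
v(X, r) = -28*X (v(X, r) = X*(-10 + 2*(-4 - 1*5)) = X*(-10 + 2*(-4 - 5)) = X*(-10 + 2*(-9)) = X*(-10 - 18) = X*(-28) = -28*X)
m(M, g) = g + 3*M (m(M, g) = (M + g) + 2*M = g + 3*M)
D(O, U) = O*(-3 - 28*U) (D(O, U) = O*(-28*U - 3) = O*(-3 - 28*U))
-D(-267, m(4, 17)) = -(-1)*(-267)*(3 + 28*(17 + 3*4)) = -(-1)*(-267)*(3 + 28*(17 + 12)) = -(-1)*(-267)*(3 + 28*29) = -(-1)*(-267)*(3 + 812) = -(-1)*(-267)*815 = -1*217605 = -217605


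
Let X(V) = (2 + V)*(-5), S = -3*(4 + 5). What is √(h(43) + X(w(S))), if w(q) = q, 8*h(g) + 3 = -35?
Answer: √481/2 ≈ 10.966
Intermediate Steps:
h(g) = -19/4 (h(g) = -3/8 + (⅛)*(-35) = -3/8 - 35/8 = -19/4)
S = -27 (S = -3*9 = -27)
X(V) = -10 - 5*V
√(h(43) + X(w(S))) = √(-19/4 + (-10 - 5*(-27))) = √(-19/4 + (-10 + 135)) = √(-19/4 + 125) = √(481/4) = √481/2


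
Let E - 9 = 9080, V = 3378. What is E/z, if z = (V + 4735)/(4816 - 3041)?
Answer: 264475/133 ≈ 1988.5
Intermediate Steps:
z = 8113/1775 (z = (3378 + 4735)/(4816 - 3041) = 8113/1775 ≈ 4.5707)
E = 9089 (E = 9 + 9080 = 9089)
E/z = 9089/(8113/1775) = 9089*(1775/8113) = 264475/133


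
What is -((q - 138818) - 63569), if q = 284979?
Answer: -82592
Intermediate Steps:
-((q - 138818) - 63569) = -((284979 - 138818) - 63569) = -(146161 - 63569) = -1*82592 = -82592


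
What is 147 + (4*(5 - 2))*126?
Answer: 1659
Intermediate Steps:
147 + (4*(5 - 2))*126 = 147 + (4*3)*126 = 147 + 12*126 = 147 + 1512 = 1659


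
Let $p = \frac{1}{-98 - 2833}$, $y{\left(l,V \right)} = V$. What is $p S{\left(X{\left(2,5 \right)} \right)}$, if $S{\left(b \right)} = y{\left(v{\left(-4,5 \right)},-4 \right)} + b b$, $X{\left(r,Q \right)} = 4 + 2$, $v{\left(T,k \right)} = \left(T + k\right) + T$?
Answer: $- \frac{32}{2931} \approx -0.010918$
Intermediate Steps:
$v{\left(T,k \right)} = k + 2 T$
$X{\left(r,Q \right)} = 6$
$S{\left(b \right)} = -4 + b^{2}$ ($S{\left(b \right)} = -4 + b b = -4 + b^{2}$)
$p = - \frac{1}{2931}$ ($p = \frac{1}{-2931} = - \frac{1}{2931} \approx -0.00034118$)
$p S{\left(X{\left(2,5 \right)} \right)} = - \frac{-4 + 6^{2}}{2931} = - \frac{-4 + 36}{2931} = \left(- \frac{1}{2931}\right) 32 = - \frac{32}{2931}$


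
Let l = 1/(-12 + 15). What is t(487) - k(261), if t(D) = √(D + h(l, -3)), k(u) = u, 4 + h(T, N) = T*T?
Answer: -261 + 2*√1087/3 ≈ -239.02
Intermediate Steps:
l = ⅓ (l = 1/3 = ⅓ ≈ 0.33333)
h(T, N) = -4 + T² (h(T, N) = -4 + T*T = -4 + T²)
t(D) = √(-35/9 + D) (t(D) = √(D + (-4 + (⅓)²)) = √(D + (-4 + ⅑)) = √(D - 35/9) = √(-35/9 + D))
t(487) - k(261) = √(-35 + 9*487)/3 - 1*261 = √(-35 + 4383)/3 - 261 = √4348/3 - 261 = (2*√1087)/3 - 261 = 2*√1087/3 - 261 = -261 + 2*√1087/3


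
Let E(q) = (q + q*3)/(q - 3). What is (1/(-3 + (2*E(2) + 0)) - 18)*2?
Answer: -686/19 ≈ -36.105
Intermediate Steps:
E(q) = 4*q/(-3 + q) (E(q) = (q + 3*q)/(-3 + q) = (4*q)/(-3 + q) = 4*q/(-3 + q))
(1/(-3 + (2*E(2) + 0)) - 18)*2 = (1/(-3 + (2*(4*2/(-3 + 2)) + 0)) - 18)*2 = (1/(-3 + (2*(4*2/(-1)) + 0)) - 18)*2 = (1/(-3 + (2*(4*2*(-1)) + 0)) - 18)*2 = (1/(-3 + (2*(-8) + 0)) - 18)*2 = (1/(-3 + (-16 + 0)) - 18)*2 = (1/(-3 - 16) - 18)*2 = (1/(-19) - 18)*2 = (-1/19 - 18)*2 = -343/19*2 = -686/19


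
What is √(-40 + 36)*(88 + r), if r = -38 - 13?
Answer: 74*I ≈ 74.0*I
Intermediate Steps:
r = -51
√(-40 + 36)*(88 + r) = √(-40 + 36)*(88 - 51) = √(-4)*37 = (2*I)*37 = 74*I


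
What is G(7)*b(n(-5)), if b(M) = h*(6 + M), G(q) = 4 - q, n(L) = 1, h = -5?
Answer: 105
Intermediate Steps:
b(M) = -30 - 5*M (b(M) = -5*(6 + M) = -30 - 5*M)
G(7)*b(n(-5)) = (4 - 1*7)*(-30 - 5*1) = (4 - 7)*(-30 - 5) = -3*(-35) = 105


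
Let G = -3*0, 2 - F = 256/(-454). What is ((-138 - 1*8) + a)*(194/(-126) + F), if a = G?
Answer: -2138462/14301 ≈ -149.53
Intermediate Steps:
F = 582/227 (F = 2 - 256/(-454) = 2 - 256*(-1)/454 = 2 - 1*(-128/227) = 2 + 128/227 = 582/227 ≈ 2.5639)
G = 0
a = 0
((-138 - 1*8) + a)*(194/(-126) + F) = ((-138 - 1*8) + 0)*(194/(-126) + 582/227) = ((-138 - 8) + 0)*(194*(-1/126) + 582/227) = (-146 + 0)*(-97/63 + 582/227) = -146*14647/14301 = -2138462/14301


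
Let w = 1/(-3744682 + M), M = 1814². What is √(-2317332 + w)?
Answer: I*√5899014512008118/50454 ≈ 1522.3*I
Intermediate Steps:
M = 3290596
w = -1/454086 (w = 1/(-3744682 + 3290596) = 1/(-454086) = -1/454086 ≈ -2.2022e-6)
√(-2317332 + w) = √(-2317332 - 1/454086) = √(-1052268018553/454086) = I*√5899014512008118/50454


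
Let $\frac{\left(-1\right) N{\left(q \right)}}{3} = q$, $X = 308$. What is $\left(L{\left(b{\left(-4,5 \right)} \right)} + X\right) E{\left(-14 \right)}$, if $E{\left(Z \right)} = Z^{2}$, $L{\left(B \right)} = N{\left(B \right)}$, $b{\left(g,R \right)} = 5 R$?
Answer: $45668$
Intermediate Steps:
$N{\left(q \right)} = - 3 q$
$L{\left(B \right)} = - 3 B$
$\left(L{\left(b{\left(-4,5 \right)} \right)} + X\right) E{\left(-14 \right)} = \left(- 3 \cdot 5 \cdot 5 + 308\right) \left(-14\right)^{2} = \left(\left(-3\right) 25 + 308\right) 196 = \left(-75 + 308\right) 196 = 233 \cdot 196 = 45668$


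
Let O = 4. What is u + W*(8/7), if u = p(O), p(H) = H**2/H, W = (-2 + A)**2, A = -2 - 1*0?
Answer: 156/7 ≈ 22.286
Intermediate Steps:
A = -2 (A = -2 + 0 = -2)
W = 16 (W = (-2 - 2)**2 = (-4)**2 = 16)
p(H) = H
u = 4
u + W*(8/7) = 4 + 16*(8/7) = 4 + 128/7 = 156/7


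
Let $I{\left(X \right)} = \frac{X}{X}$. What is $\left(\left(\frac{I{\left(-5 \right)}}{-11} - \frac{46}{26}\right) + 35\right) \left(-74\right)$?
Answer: $- \frac{350686}{143} \approx -2452.4$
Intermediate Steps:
$I{\left(X \right)} = 1$
$\left(\left(\frac{I{\left(-5 \right)}}{-11} - \frac{46}{26}\right) + 35\right) \left(-74\right) = \left(\left(1 \frac{1}{-11} - \frac{46}{26}\right) + 35\right) \left(-74\right) = \left(\left(1 \left(- \frac{1}{11}\right) - \frac{23}{13}\right) + 35\right) \left(-74\right) = \left(\left(- \frac{1}{11} - \frac{23}{13}\right) + 35\right) \left(-74\right) = \left(- \frac{266}{143} + 35\right) \left(-74\right) = \frac{4739}{143} \left(-74\right) = - \frac{350686}{143}$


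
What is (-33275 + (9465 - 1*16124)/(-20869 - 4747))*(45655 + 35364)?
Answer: -69057819970079/25616 ≈ -2.6959e+9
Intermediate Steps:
(-33275 + (9465 - 1*16124)/(-20869 - 4747))*(45655 + 35364) = (-33275 + (9465 - 16124)/(-25616))*81019 = (-33275 - 6659*(-1/25616))*81019 = (-33275 + 6659/25616)*81019 = -852365741/25616*81019 = -69057819970079/25616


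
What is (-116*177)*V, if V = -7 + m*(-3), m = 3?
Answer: 328512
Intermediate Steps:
V = -16 (V = -7 + 3*(-3) = -7 - 9 = -16)
(-116*177)*V = -116*177*(-16) = -20532*(-16) = 328512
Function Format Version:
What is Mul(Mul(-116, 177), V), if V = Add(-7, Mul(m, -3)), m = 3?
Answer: 328512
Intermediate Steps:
V = -16 (V = Add(-7, Mul(3, -3)) = Add(-7, -9) = -16)
Mul(Mul(-116, 177), V) = Mul(Mul(-116, 177), -16) = Mul(-20532, -16) = 328512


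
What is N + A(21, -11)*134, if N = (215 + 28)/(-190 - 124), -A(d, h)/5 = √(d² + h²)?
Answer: -243/314 - 670*√562 ≈ -15884.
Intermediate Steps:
A(d, h) = -5*√(d² + h²)
N = -243/314 (N = 243/(-314) = 243*(-1/314) = -243/314 ≈ -0.77389)
N + A(21, -11)*134 = -243/314 - 5*√(21² + (-11)²)*134 = -243/314 - 5*√(441 + 121)*134 = -243/314 - 5*√562*134 = -243/314 - 670*√562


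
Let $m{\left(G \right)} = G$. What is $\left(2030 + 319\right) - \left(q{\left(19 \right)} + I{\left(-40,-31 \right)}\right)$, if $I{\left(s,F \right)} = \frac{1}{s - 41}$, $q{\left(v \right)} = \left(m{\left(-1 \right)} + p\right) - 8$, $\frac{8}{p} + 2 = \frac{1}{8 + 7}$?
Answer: $\frac{5548691}{2349} \approx 2362.1$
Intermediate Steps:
$p = - \frac{120}{29}$ ($p = \frac{8}{-2 + \frac{1}{8 + 7}} = \frac{8}{-2 + \frac{1}{15}} = \frac{8}{- \frac{29}{15}} = 8 \left(- \frac{15}{29}\right) = - \frac{120}{29} \approx -4.1379$)
$q{\left(v \right)} = - \frac{381}{29}$ ($q{\left(v \right)} = \left(-1 - \frac{120}{29}\right) - 8 = - \frac{149}{29} - 8 = - \frac{381}{29}$)
$I{\left(s,F \right)} = \frac{1}{-41 + s}$
$\left(2030 + 319\right) - \left(q{\left(19 \right)} + I{\left(-40,-31 \right)}\right) = \left(2030 + 319\right) - \left(- \frac{381}{29} + \frac{1}{-41 - 40}\right) = 2349 - \left(- \frac{381}{29} + \frac{1}{-81}\right) = 2349 - \left(- \frac{381}{29} - \frac{1}{81}\right) = 2349 - - \frac{30890}{2349} = 2349 + \frac{30890}{2349} = \frac{5548691}{2349}$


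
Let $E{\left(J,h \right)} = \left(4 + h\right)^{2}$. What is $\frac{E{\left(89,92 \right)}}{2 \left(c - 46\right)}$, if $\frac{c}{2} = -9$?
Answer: $-72$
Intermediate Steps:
$c = -18$ ($c = 2 \left(-9\right) = -18$)
$\frac{E{\left(89,92 \right)}}{2 \left(c - 46\right)} = \frac{\left(4 + 92\right)^{2}}{2 \left(-18 - 46\right)} = \frac{96^{2}}{2 \left(-64\right)} = \frac{9216}{-128} = 9216 \left(- \frac{1}{128}\right) = -72$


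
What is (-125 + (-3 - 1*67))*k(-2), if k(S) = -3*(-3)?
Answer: -1755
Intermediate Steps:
k(S) = 9
(-125 + (-3 - 1*67))*k(-2) = (-125 + (-3 - 1*67))*9 = (-125 + (-3 - 67))*9 = (-125 - 70)*9 = -195*9 = -1755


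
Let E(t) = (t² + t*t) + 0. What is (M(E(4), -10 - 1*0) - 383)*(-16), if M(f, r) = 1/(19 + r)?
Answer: 55136/9 ≈ 6126.2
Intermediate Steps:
E(t) = 2*t² (E(t) = (t² + t²) + 0 = 2*t² + 0 = 2*t²)
(M(E(4), -10 - 1*0) - 383)*(-16) = (1/(19 + (-10 - 1*0)) - 383)*(-16) = (1/(19 + (-10 + 0)) - 383)*(-16) = (1/(19 - 10) - 383)*(-16) = (1/9 - 383)*(-16) = (⅑ - 383)*(-16) = -3446/9*(-16) = 55136/9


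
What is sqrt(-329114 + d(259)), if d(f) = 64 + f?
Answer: I*sqrt(328791) ≈ 573.4*I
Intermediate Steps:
sqrt(-329114 + d(259)) = sqrt(-329114 + (64 + 259)) = sqrt(-329114 + 323) = sqrt(-328791) = I*sqrt(328791)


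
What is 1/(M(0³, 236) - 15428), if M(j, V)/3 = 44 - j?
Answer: -1/15296 ≈ -6.5377e-5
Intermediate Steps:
M(j, V) = 132 - 3*j (M(j, V) = 3*(44 - j) = 132 - 3*j)
1/(M(0³, 236) - 15428) = 1/((132 - 3*0³) - 15428) = 1/((132 - 3*0) - 15428) = 1/((132 + 0) - 15428) = 1/(132 - 15428) = 1/(-15296) = -1/15296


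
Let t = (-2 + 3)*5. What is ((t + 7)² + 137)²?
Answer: 78961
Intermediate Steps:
t = 5 (t = 1*5 = 5)
((t + 7)² + 137)² = ((5 + 7)² + 137)² = (12² + 137)² = (144 + 137)² = 281² = 78961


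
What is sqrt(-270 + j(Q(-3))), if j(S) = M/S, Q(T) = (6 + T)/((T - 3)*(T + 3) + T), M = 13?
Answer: I*sqrt(283) ≈ 16.823*I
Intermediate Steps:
Q(T) = (6 + T)/(T + (-3 + T)*(3 + T)) (Q(T) = (6 + T)/((-3 + T)*(3 + T) + T) = (6 + T)/(T + (-3 + T)*(3 + T)))
j(S) = 13/S
sqrt(-270 + j(Q(-3))) = sqrt(-270 + 13/(((6 - 3)/(-9 - 3 + (-3)**2)))) = sqrt(-270 + 13/((3/(-9 - 3 + 9)))) = sqrt(-270 + 13/((3/(-3)))) = sqrt(-270 + 13/((-1/3*3))) = sqrt(-270 + 13/(-1)) = sqrt(-270 + 13*(-1)) = sqrt(-270 - 13) = sqrt(-283) = I*sqrt(283)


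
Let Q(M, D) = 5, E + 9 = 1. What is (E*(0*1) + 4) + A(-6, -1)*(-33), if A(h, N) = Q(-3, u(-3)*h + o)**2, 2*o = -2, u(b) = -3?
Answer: -821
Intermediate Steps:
o = -1 (o = (1/2)*(-2) = -1)
E = -8 (E = -9 + 1 = -8)
A(h, N) = 25 (A(h, N) = 5**2 = 25)
(E*(0*1) + 4) + A(-6, -1)*(-33) = (-0 + 4) + 25*(-33) = (-8*0 + 4) - 825 = (0 + 4) - 825 = 4 - 825 = -821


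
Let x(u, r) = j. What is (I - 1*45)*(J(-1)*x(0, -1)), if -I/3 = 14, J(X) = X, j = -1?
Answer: -87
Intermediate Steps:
x(u, r) = -1
I = -42 (I = -3*14 = -42)
(I - 1*45)*(J(-1)*x(0, -1)) = (-42 - 1*45)*(-1*(-1)) = (-42 - 45)*1 = -87*1 = -87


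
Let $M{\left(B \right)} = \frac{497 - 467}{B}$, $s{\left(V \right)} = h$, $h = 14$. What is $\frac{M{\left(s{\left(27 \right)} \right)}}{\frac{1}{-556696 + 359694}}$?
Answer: $- \frac{2955030}{7} \approx -4.2215 \cdot 10^{5}$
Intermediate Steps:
$s{\left(V \right)} = 14$
$M{\left(B \right)} = \frac{30}{B}$
$\frac{M{\left(s{\left(27 \right)} \right)}}{\frac{1}{-556696 + 359694}} = \frac{30 \cdot \frac{1}{14}}{\frac{1}{-556696 + 359694}} = \frac{30 \cdot \frac{1}{14}}{\frac{1}{-197002}} = \frac{15}{7 \left(- \frac{1}{197002}\right)} = \frac{15}{7} \left(-197002\right) = - \frac{2955030}{7}$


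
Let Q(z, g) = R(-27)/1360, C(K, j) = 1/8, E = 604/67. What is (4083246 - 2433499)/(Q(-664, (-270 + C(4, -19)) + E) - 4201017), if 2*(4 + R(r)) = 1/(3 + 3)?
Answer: -26923871040/68560597487 ≈ -0.39270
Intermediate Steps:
R(r) = -47/12 (R(r) = -4 + 1/(2*(3 + 3)) = -4 + (½)/6 = -4 + (½)*(⅙) = -4 + 1/12 = -47/12)
E = 604/67 (E = 604*(1/67) = 604/67 ≈ 9.0149)
C(K, j) = ⅛
Q(z, g) = -47/16320 (Q(z, g) = -47/12/1360 = -47/12*1/1360 = -47/16320)
(4083246 - 2433499)/(Q(-664, (-270 + C(4, -19)) + E) - 4201017) = (4083246 - 2433499)/(-47/16320 - 4201017) = 1649747/(-68560597487/16320) = 1649747*(-16320/68560597487) = -26923871040/68560597487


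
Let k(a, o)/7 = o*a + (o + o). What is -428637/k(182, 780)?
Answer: -142879/334880 ≈ -0.42666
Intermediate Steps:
k(a, o) = 14*o + 7*a*o (k(a, o) = 7*(o*a + (o + o)) = 7*(a*o + 2*o) = 7*(2*o + a*o) = 14*o + 7*a*o)
-428637/k(182, 780) = -428637*1/(5460*(2 + 182)) = -428637/(7*780*184) = -428637/1004640 = -428637*1/1004640 = -142879/334880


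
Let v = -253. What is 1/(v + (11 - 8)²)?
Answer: -1/244 ≈ -0.0040984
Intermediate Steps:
1/(v + (11 - 8)²) = 1/(-253 + (11 - 8)²) = 1/(-253 + 3²) = 1/(-253 + 9) = 1/(-244) = -1/244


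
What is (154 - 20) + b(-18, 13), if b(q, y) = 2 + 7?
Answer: 143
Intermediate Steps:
b(q, y) = 9
(154 - 20) + b(-18, 13) = (154 - 20) + 9 = 134 + 9 = 143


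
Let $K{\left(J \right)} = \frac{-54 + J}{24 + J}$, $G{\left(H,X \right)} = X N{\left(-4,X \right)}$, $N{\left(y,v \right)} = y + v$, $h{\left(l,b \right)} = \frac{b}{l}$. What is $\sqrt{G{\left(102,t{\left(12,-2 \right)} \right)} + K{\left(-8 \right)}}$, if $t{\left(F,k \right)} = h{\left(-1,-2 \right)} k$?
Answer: $\frac{15 \sqrt{2}}{4} \approx 5.3033$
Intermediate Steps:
$N{\left(y,v \right)} = v + y$
$t{\left(F,k \right)} = 2 k$ ($t{\left(F,k \right)} = - \frac{2}{-1} k = \left(-2\right) \left(-1\right) k = 2 k$)
$G{\left(H,X \right)} = X \left(-4 + X\right)$ ($G{\left(H,X \right)} = X \left(X - 4\right) = X \left(-4 + X\right)$)
$K{\left(J \right)} = \frac{-54 + J}{24 + J}$
$\sqrt{G{\left(102,t{\left(12,-2 \right)} \right)} + K{\left(-8 \right)}} = \sqrt{2 \left(-2\right) \left(-4 + 2 \left(-2\right)\right) + \frac{-54 - 8}{24 - 8}} = \sqrt{- 4 \left(-4 - 4\right) + \frac{1}{16} \left(-62\right)} = \sqrt{\left(-4\right) \left(-8\right) + \frac{1}{16} \left(-62\right)} = \sqrt{32 - \frac{31}{8}} = \sqrt{\frac{225}{8}} = \frac{15 \sqrt{2}}{4}$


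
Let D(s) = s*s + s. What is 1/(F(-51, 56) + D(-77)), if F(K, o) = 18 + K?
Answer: 1/5819 ≈ 0.00017185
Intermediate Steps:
D(s) = s + s**2 (D(s) = s**2 + s = s + s**2)
1/(F(-51, 56) + D(-77)) = 1/((18 - 51) - 77*(1 - 77)) = 1/(-33 - 77*(-76)) = 1/(-33 + 5852) = 1/5819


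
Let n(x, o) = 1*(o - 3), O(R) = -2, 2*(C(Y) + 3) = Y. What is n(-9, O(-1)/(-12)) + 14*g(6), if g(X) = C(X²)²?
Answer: 18883/6 ≈ 3147.2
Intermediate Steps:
C(Y) = -3 + Y/2
g(X) = (-3 + X²/2)²
n(x, o) = -3 + o (n(x, o) = 1*(-3 + o) = -3 + o)
n(-9, O(-1)/(-12)) + 14*g(6) = (-3 - 2/(-12)) + 14*((-6 + 6²)²/4) = (-3 - 2*(-1/12)) + 14*((-6 + 36)²/4) = (-3 + ⅙) + 14*((¼)*30²) = -17/6 + 14*((¼)*900) = -17/6 + 14*225 = -17/6 + 3150 = 18883/6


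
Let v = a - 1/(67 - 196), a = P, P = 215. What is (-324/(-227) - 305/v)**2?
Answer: 3041412201/39640522629184 ≈ 7.6725e-5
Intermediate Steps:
a = 215
v = 27736/129 (v = 215 - 1/(67 - 196) = 215 - 1/(-129) = 215 - 1*(-1/129) = 215 + 1/129 = 27736/129 ≈ 215.01)
(-324/(-227) - 305/v)**2 = (-324/(-227) - 305/27736/129)**2 = (-324*(-1/227) - 305*129/27736)**2 = (324/227 - 39345/27736)**2 = (55149/6296072)**2 = 3041412201/39640522629184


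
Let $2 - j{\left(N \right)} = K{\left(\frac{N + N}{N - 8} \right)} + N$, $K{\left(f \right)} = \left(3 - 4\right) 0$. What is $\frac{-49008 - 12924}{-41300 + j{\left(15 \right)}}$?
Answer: $\frac{20644}{13771} \approx 1.4991$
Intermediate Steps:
$K{\left(f \right)} = 0$ ($K{\left(f \right)} = \left(-1\right) 0 = 0$)
$j{\left(N \right)} = 2 - N$ ($j{\left(N \right)} = 2 - \left(0 + N\right) = 2 - N$)
$\frac{-49008 - 12924}{-41300 + j{\left(15 \right)}} = \frac{-49008 - 12924}{-41300 + \left(2 - 15\right)} = - \frac{61932}{-41300 + \left(2 - 15\right)} = - \frac{61932}{-41300 - 13} = - \frac{61932}{-41313} = \left(-61932\right) \left(- \frac{1}{41313}\right) = \frac{20644}{13771}$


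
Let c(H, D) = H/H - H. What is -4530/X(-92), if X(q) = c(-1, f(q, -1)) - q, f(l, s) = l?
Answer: -2265/47 ≈ -48.191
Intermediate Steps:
c(H, D) = 1 - H
X(q) = 2 - q (X(q) = (1 - 1*(-1)) - q = (1 + 1) - q = 2 - q)
-4530/X(-92) = -4530/(2 - 1*(-92)) = -4530/(2 + 92) = -4530/94 = -4530*1/94 = -2265/47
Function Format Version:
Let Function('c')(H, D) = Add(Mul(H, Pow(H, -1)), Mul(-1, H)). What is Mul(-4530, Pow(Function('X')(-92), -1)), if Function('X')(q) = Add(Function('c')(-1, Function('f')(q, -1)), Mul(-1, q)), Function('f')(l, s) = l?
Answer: Rational(-2265, 47) ≈ -48.191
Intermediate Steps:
Function('c')(H, D) = Add(1, Mul(-1, H))
Function('X')(q) = Add(2, Mul(-1, q)) (Function('X')(q) = Add(Add(1, Mul(-1, -1)), Mul(-1, q)) = Add(Add(1, 1), Mul(-1, q)) = Add(2, Mul(-1, q)))
Mul(-4530, Pow(Function('X')(-92), -1)) = Mul(-4530, Pow(Add(2, Mul(-1, -92)), -1)) = Mul(-4530, Pow(Add(2, 92), -1)) = Mul(-4530, Pow(94, -1)) = Mul(-4530, Rational(1, 94)) = Rational(-2265, 47)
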